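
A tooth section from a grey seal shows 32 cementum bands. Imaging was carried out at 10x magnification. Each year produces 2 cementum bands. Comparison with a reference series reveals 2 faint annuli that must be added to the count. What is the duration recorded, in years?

17 yr

Correcting the raw count gives 32 + 2 = 34 true cementum bands.
34 cementum bands at 2 per year is 34 / 2 = 17 years.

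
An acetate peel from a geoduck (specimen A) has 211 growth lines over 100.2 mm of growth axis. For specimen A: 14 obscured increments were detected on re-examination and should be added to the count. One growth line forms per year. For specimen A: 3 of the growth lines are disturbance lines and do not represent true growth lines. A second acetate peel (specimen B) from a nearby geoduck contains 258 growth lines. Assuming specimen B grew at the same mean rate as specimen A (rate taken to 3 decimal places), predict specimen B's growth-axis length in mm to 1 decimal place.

116.4 mm

Specimen A: adjusted count: 211 − 3 + 14 = 222 growth lines.
A: Mean rate = 100.2 mm / 222 years ≈ 0.451 mm/year.
B's length ≈ 0.451 × 258 = 116.4 mm.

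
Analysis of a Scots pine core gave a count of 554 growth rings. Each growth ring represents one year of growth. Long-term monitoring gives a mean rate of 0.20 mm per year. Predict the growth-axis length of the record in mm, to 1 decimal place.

554 years of growth are recorded.
Predicted length = 0.20 mm/year × 554 years = 110.8 mm.

110.8 mm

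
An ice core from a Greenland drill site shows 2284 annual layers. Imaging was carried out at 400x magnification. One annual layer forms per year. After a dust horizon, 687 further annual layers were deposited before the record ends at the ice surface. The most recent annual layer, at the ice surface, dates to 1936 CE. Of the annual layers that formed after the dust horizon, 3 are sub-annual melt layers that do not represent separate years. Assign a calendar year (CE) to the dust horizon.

1252 CE

There are 687 annual layers younger than the dust horizon.
687 − 3 false = 684 true annual layers after the dust horizon.
The annual layer at the ice surface is 1936 CE, so the dust horizon dates to 1936 − 684 = 1252 CE.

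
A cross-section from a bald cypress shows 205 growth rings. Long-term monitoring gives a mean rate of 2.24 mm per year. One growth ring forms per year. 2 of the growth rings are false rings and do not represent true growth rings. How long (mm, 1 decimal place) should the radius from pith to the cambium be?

454.7 mm

Adjusted count: 205 − 2 = 203 growth rings.
203 years at 2.24 mm/year gives 2.24 × 203 = 454.7 mm.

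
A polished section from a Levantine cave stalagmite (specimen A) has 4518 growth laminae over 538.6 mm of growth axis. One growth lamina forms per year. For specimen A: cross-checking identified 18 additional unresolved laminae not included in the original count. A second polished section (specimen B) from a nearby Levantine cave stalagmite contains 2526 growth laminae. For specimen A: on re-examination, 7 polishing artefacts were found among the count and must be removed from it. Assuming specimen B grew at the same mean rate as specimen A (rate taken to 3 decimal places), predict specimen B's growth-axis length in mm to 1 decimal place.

300.6 mm

Specimen A: adjusted count: 4518 − 7 + 18 = 4529 growth laminae.
A: Extension rate ≈ 538.6 / 4529 = 0.119 mm per year.
For B, 0.119 mm/year × 2526 years = 300.6 mm.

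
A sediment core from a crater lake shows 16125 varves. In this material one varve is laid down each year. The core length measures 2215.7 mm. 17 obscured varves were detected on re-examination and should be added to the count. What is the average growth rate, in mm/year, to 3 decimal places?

True varve count = 16125 + 17 = 16142.
2215.7 mm over 16142 years gives 2215.7 / 16142 ≈ 0.137 mm/year.

0.137 mm/year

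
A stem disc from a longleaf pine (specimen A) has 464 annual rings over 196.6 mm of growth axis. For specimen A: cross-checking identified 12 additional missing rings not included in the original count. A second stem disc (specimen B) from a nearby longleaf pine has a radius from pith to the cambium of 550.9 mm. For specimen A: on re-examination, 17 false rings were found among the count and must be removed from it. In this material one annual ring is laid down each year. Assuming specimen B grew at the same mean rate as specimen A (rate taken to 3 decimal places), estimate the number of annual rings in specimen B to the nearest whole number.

1287 annual rings

Specimen A: after corrections the count is 464 − 17 + 12 = 459 annual rings.
A: Extension rate ≈ 196.6 / 459 = 0.428 mm/year.
For B, 550.9 / 0.428 = 1287.15 years ≈ 1287 annual rings.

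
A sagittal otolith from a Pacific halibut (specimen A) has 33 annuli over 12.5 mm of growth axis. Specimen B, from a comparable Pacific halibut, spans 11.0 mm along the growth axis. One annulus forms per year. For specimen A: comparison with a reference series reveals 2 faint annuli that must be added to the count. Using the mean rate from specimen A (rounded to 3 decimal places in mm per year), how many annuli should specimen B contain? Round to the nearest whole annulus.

Specimen A: after corrections the count is 33 + 2 = 35 annuli.
A: 12.5 mm over 35 years gives 12.5 / 35 ≈ 0.357 mm/yr.
Specimen B: 11.0 mm / 0.357 mm per year = 30.81 years ≈ 31 annuli.

31 annuli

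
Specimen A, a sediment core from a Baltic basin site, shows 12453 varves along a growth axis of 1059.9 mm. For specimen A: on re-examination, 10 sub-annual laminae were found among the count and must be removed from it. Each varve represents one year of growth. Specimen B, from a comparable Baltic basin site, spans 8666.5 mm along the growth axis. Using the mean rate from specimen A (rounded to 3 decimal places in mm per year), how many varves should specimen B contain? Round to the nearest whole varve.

Specimen A: true varve count = 12453 − 10 = 12443.
A: Extension rate ≈ 1059.9 / 12443 = 0.085 mm/yr.
For B, 8666.5 / 0.085 = 101958.82 years ≈ 101959 varves.

101959 varves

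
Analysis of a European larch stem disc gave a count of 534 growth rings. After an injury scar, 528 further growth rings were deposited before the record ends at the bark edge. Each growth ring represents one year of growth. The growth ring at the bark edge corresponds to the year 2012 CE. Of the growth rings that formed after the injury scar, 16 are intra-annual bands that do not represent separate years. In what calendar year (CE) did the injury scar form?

1500 CE

528 growth rings post-date the injury scar.
Excluding 16 false growth rings: 528 − 16 = 512.
2012 − 512 = 1500 CE.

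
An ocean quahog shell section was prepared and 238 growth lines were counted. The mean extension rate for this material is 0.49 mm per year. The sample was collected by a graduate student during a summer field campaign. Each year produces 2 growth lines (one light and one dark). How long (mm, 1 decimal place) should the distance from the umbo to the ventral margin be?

58.3 mm

238 growth lines at 2 per year is 238 / 2 = 119 years.
119 years at 0.49 mm/year gives 0.49 × 119 = 58.3 mm.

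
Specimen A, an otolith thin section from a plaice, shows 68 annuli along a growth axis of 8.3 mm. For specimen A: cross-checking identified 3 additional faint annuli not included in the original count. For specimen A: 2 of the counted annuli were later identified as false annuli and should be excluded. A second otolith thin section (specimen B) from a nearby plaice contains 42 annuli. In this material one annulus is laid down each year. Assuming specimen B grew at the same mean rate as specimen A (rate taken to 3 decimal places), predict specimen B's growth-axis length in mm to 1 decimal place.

5.0 mm

Specimen A: correcting the raw count gives 68 − 2 + 3 = 69 true annuli.
A: Extension rate ≈ 8.3 / 69 = 0.120 mm per year.
For B, 0.120 mm/year × 42 years = 5.0 mm.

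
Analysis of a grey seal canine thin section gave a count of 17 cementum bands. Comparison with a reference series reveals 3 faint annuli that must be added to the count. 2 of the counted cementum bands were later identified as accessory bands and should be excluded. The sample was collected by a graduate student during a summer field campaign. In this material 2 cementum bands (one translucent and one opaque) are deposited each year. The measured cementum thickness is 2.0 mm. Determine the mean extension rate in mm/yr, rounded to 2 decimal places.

0.22 mm/yr

Correcting the raw count gives 17 − 2 + 3 = 18 true cementum bands.
With 2 cementum bands per year, 18 / 2 = 9 years.
2.0 mm over 9 years gives 2.0 / 9 ≈ 0.22 mm/yr.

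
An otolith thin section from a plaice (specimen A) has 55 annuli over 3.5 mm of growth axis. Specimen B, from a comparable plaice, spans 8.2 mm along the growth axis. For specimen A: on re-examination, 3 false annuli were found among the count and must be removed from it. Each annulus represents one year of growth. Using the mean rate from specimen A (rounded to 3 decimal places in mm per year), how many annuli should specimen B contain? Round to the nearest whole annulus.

122 annuli

Specimen A: true annulus count = 55 − 3 = 52.
A: 3.5 mm over 52 years gives 3.5 / 52 ≈ 0.067 mm/year.
B spans 8.2 / 0.067 = 122.39 years ≈ 122 annuli.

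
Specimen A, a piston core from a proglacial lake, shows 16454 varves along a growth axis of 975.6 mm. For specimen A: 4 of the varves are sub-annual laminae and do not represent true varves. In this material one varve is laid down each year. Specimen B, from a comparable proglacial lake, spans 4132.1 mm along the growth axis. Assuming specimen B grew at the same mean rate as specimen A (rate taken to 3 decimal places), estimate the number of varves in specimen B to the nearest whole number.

Specimen A: after corrections the count is 16454 − 4 = 16450 varves.
A: 975.6 mm over 16450 years gives 975.6 / 16450 ≈ 0.059 mm/yr.
For B, 4132.1 / 0.059 = 70035.59 years ≈ 70036 varves.

70036 varves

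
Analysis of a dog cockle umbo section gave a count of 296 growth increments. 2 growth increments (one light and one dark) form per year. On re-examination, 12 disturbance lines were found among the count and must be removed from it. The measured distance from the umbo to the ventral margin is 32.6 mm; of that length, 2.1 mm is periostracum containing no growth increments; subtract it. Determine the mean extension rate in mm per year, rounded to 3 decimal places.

After corrections the count is 296 − 12 = 284 growth increments.
Dividing by 2 growth increments per year: 284 / 2 = 142 years.
The growth record spans 32.6 − 2.1 = 30.5 mm.
30.5 mm over 142 years gives 30.5 / 142 ≈ 0.215 mm per year.

0.215 mm per year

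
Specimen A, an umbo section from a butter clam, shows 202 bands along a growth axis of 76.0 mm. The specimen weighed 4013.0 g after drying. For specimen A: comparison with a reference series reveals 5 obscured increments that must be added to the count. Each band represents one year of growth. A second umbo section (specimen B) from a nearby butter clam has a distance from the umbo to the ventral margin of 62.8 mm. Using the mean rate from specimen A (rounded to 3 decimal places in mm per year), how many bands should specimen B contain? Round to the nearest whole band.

171 bands

Specimen A: correcting the raw count gives 202 + 5 = 207 true bands.
A: Mean rate = 76.0 mm / 207 years ≈ 0.367 mm/year.
B spans 62.8 / 0.367 = 171.12 years ≈ 171 bands.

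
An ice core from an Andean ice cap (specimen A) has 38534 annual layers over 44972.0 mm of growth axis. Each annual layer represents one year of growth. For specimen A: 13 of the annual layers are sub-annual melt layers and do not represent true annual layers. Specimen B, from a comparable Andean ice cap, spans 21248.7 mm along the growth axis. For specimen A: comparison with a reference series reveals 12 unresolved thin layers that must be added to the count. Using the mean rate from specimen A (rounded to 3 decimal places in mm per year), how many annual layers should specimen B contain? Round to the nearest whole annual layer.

Specimen A: correcting the raw count gives 38534 − 13 + 12 = 38533 true annual layers.
A: 44972.0 mm over 38533 years gives 44972.0 / 38533 ≈ 1.167 mm/yr.
Specimen B: 21248.7 mm / 1.167 mm per year = 18207.97 years ≈ 18208 annual layers.

18208 annual layers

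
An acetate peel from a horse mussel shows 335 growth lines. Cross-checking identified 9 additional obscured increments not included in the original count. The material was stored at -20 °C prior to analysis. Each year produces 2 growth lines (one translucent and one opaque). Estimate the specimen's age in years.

172 years

Adjusted count: 335 + 9 = 344 growth lines.
With 2 growth lines per year, 344 / 2 = 172 years.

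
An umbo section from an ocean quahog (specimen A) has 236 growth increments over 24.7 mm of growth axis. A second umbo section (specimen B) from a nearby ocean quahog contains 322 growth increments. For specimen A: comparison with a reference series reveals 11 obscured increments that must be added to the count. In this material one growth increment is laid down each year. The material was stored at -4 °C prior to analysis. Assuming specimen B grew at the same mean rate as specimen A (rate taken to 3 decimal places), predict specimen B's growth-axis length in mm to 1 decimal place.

Specimen A: true growth increment count = 236 + 11 = 247.
A: Mean rate = 24.7 mm / 247 years ≈ 0.100 mm/year.
Length of B = 0.100 × 322 = 32.2 mm.

32.2 mm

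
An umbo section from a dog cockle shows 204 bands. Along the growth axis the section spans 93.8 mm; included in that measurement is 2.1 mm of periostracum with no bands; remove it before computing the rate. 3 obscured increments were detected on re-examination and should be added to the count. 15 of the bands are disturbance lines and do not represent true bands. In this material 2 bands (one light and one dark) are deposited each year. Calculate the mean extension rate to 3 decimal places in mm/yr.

Adjusted count: 204 − 15 + 3 = 192 bands.
192 bands at 2 per year is 192 / 2 = 96 years.
Net length = 93.8 − 2.1 = 91.7 mm.
Extension rate ≈ 91.7 / 96 = 0.955 mm/yr.

0.955 mm/yr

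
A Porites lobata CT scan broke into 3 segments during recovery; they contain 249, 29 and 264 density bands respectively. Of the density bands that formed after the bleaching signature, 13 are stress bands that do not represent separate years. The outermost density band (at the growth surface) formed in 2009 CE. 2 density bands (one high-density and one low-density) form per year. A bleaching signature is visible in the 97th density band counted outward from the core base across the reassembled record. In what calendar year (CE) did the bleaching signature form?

1793 CE

Total density bands = 249 + 29 + 264 = 542.
The bleaching signature sits at density band 97 from the core base, so 542 − 97 = 445 density bands formed after it.
Excluding 13 false density bands: 445 − 13 = 432.
Dividing by 2 density bands per year: 432 / 2 = 216 years.
2009 − 216 = 1793 CE.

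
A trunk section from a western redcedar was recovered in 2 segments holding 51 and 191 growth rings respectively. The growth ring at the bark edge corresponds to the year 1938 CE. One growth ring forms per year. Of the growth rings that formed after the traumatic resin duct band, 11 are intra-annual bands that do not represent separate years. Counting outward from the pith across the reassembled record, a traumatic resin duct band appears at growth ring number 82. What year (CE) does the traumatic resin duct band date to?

Total growth rings = 51 + 191 = 242.
242 − 82 = 160 growth rings lie beyond the traumatic resin duct band toward the bark edge.
160 − 11 false = 149 true growth rings after the traumatic resin duct band.
The growth ring at the bark edge is 1938 CE, so the traumatic resin duct band dates to 1938 − 149 = 1789 CE.

1789 CE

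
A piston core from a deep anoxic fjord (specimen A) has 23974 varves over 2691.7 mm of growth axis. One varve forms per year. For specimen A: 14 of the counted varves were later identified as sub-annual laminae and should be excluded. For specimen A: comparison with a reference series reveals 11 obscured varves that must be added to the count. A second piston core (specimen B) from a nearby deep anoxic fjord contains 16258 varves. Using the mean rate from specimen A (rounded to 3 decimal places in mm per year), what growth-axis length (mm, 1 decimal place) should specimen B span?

Specimen A: true varve count = 23974 − 14 + 11 = 23971.
A: Mean rate = 2691.7 mm / 23971 years ≈ 0.112 mm per year.
Length of B = 0.112 × 16258 = 1820.9 mm.

1820.9 mm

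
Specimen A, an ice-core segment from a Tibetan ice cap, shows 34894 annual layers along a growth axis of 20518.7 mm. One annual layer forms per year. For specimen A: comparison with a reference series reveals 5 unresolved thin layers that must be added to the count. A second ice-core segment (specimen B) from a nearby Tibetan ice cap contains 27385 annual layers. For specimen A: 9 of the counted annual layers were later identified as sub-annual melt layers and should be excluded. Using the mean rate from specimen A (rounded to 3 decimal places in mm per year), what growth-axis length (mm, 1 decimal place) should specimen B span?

16102.4 mm

Specimen A: correcting the raw count gives 34894 − 9 + 5 = 34890 true annual layers.
A: Extension rate ≈ 20518.7 / 34890 = 0.588 mm/yr.
B's length ≈ 0.588 × 27385 = 16102.4 mm.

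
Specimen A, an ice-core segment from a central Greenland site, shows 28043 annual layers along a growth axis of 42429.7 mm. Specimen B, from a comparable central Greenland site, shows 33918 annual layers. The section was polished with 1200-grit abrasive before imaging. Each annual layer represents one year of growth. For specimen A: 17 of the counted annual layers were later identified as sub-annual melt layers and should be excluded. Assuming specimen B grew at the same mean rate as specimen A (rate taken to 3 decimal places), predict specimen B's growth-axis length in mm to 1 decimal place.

Specimen A: correcting the raw count gives 28043 − 17 = 28026 true annual layers.
A: 42429.7 mm over 28026 years gives 42429.7 / 28026 ≈ 1.514 mm/year.
Length of B = 1.514 × 33918 = 51351.9 mm.

51351.9 mm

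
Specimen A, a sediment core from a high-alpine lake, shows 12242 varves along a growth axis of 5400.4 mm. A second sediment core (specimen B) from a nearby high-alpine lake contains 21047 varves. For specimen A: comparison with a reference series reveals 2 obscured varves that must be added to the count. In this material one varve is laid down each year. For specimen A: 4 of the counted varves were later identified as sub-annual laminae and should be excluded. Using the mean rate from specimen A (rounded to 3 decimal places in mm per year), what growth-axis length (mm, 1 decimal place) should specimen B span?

9281.7 mm

Specimen A: after corrections the count is 12242 − 4 + 2 = 12240 varves.
A: Mean rate = 5400.4 mm / 12240 years ≈ 0.441 mm per year.
For B, 0.441 mm/year × 21047 years = 9281.7 mm.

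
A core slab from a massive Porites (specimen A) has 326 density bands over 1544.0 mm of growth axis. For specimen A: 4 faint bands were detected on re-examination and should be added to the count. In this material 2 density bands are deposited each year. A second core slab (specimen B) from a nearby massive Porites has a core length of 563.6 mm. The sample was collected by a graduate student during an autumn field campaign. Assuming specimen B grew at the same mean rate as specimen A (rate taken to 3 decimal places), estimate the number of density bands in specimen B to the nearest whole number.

Specimen A: adjusted count: 326 + 4 = 330 density bands.
Specimen A: 330 density bands at 2 per year is 330 / 2 = 165 years.
A: Extension rate ≈ 1544.0 / 165 = 9.358 mm per year.
B spans 563.6 / 9.358 = 60.23 years; at 2 density bands per year that is 60.23 × 2 ≈ 120 density bands.

120 density bands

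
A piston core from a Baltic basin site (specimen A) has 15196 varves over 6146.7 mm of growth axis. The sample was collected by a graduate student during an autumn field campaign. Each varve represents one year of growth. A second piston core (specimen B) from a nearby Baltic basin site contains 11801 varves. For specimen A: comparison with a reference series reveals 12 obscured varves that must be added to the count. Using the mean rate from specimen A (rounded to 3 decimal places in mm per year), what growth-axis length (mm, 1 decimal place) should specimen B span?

Specimen A: adjusted count: 15196 + 12 = 15208 varves.
A: Mean rate = 6146.7 mm / 15208 years ≈ 0.404 mm/year.
Length of B = 0.404 × 11801 = 4767.6 mm.

4767.6 mm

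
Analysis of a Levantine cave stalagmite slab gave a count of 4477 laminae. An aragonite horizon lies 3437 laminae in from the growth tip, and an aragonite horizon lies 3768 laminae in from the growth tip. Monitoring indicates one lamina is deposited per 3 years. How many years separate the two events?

993 years

The two markers are separated by 3768 − 3437 = 331 laminae.
Multiplying by 3 years per lamina: 331 × 3 = 993 years.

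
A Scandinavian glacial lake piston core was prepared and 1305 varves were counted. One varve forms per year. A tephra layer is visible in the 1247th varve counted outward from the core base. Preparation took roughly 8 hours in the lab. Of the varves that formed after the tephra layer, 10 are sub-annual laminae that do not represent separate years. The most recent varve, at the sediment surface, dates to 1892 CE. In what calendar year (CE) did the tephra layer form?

The tephra layer sits at varve 1247 from the core base, so 1305 − 1247 = 58 varves formed after it.
Excluding 10 false varves: 58 − 10 = 48.
1892 − 48 = 1844 CE.

1844 CE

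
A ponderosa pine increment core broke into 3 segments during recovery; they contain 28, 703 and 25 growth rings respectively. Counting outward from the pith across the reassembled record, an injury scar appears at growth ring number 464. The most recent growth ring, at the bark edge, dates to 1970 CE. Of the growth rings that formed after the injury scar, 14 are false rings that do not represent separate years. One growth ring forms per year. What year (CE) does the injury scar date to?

1692 CE

Total growth rings = 28 + 703 + 25 = 756.
Between growth ring 464 and the bark edge there are 756 − 464 = 292 growth rings.
Removing the 14 false growth rings leaves 292 − 14 = 278 true growth rings beyond the injury scar.
The growth ring at the bark edge is 1970 CE, so the injury scar dates to 1970 − 278 = 1692 CE.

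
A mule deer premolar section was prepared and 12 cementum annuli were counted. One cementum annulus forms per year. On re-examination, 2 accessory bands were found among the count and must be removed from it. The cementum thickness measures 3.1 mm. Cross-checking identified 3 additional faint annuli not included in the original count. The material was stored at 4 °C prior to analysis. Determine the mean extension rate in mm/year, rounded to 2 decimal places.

True cementum annulus count = 12 − 2 + 3 = 13.
Extension rate ≈ 3.1 / 13 = 0.24 mm/year.

0.24 mm/year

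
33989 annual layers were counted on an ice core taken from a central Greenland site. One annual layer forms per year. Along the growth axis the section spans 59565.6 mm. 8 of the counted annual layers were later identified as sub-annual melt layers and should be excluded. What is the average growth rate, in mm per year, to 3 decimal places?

1.753 mm per year

Adjusted count: 33989 − 8 = 33981 annual layers.
59565.6 mm over 33981 years gives 59565.6 / 33981 ≈ 1.753 mm per year.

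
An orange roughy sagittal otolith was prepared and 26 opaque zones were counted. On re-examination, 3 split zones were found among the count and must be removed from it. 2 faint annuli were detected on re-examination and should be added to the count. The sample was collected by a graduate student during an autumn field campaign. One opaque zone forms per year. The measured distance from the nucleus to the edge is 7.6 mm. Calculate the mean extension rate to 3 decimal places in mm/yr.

0.304 mm/yr

After corrections the count is 26 − 3 + 2 = 25 opaque zones.
7.6 mm over 25 years gives 7.6 / 25 ≈ 0.304 mm/yr.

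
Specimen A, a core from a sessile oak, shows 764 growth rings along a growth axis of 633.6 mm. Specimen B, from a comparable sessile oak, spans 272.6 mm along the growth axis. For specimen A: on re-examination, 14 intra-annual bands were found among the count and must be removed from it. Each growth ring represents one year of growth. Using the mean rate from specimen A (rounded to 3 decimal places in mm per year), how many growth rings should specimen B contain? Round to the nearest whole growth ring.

323 growth rings

Specimen A: adjusted count: 764 − 14 = 750 growth rings.
A: 633.6 mm over 750 years gives 633.6 / 750 ≈ 0.845 mm/yr.
For B, 272.6 / 0.845 = 322.60 years ≈ 323 growth rings.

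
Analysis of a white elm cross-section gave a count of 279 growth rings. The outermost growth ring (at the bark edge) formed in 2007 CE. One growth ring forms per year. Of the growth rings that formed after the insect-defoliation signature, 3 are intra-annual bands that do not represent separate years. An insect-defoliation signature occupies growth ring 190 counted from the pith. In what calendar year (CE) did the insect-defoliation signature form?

279 − 190 = 89 growth rings lie beyond the insect-defoliation signature toward the bark edge.
Removing the 3 false growth rings leaves 89 − 3 = 86 true growth rings beyond the insect-defoliation signature.
2007 − 86 = 1921 CE.

1921 CE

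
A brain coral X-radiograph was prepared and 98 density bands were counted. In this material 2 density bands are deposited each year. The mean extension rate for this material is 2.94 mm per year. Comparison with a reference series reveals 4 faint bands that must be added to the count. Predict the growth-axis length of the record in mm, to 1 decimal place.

149.9 mm

True density band count = 98 + 4 = 102.
102 density bands at 2 per year is 102 / 2 = 51 years.
Predicted length = 2.94 mm/year × 51 years = 149.9 mm.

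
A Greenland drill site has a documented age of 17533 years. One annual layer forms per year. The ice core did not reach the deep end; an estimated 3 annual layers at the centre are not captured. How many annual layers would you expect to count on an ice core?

17530 annual layers

Expected annual layers over 17533 years: 17533.
Subtracting the 3 annual layers not captured gives 17533 − 3 = 17530 annual layers in the record.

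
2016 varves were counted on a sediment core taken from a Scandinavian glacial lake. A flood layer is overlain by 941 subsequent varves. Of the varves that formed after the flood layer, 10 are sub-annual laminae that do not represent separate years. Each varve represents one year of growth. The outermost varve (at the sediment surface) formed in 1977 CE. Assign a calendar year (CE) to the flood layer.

941 varves post-date the flood layer.
Excluding 10 false varves: 941 − 10 = 931.
The varve at the sediment surface is 1977 CE, so the flood layer dates to 1977 − 931 = 1046 CE.

1046 CE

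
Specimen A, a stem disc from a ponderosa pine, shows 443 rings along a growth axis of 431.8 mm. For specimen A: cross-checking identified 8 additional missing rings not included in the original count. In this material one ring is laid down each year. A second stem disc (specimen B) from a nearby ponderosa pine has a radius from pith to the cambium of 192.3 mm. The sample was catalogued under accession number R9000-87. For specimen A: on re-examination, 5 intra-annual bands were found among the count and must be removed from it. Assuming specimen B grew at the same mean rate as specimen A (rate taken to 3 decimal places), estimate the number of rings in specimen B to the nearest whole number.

Specimen A: true ring count = 443 − 5 + 8 = 446.
A: Extension rate ≈ 431.8 / 446 = 0.968 mm/yr.
B spans 192.3 / 0.968 = 198.66 years ≈ 199 rings.

199 rings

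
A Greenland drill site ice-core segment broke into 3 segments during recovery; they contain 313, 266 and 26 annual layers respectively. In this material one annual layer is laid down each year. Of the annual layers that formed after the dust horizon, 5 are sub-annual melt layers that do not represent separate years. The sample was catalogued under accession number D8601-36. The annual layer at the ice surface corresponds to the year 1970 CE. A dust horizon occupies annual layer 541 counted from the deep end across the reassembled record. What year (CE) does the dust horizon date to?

1911 CE

Total annual layers = 313 + 266 + 26 = 605.
The dust horizon sits at annual layer 541 from the deep end, so 605 − 541 = 64 annual layers formed after it.
64 − 5 false = 59 true annual layers after the dust horizon.
1970 − 59 = 1911 CE.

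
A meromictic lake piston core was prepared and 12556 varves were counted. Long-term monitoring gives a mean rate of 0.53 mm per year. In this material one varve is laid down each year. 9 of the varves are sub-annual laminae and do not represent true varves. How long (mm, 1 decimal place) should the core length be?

6649.9 mm

After corrections the count is 12556 − 9 = 12547 varves.
Predicted length = 0.53 mm/year × 12547 years = 6649.9 mm.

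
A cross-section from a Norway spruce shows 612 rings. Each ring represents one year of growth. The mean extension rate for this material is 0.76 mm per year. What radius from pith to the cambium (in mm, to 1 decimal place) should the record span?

465.1 mm

The record spans 612 years at 0.76 mm per year.
Length ≈ 0.76 × 612 = 465.1 mm.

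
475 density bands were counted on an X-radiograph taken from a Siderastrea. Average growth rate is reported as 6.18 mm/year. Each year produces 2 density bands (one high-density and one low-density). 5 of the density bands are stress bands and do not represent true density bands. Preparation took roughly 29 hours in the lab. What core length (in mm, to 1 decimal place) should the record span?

Adjusted count: 475 − 5 = 470 density bands.
Dividing by 2 density bands per year: 470 / 2 = 235 years.
Predicted length = 6.18 mm/year × 235 years = 1452.3 mm.

1452.3 mm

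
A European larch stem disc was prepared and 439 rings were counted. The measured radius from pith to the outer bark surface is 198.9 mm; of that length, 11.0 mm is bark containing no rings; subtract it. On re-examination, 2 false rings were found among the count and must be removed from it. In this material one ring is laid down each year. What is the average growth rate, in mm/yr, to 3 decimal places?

After corrections the count is 439 − 2 = 437 rings.
Removing the 11.0 mm offcut leaves 198.9 − 11.0 = 187.9 mm.
Extension rate ≈ 187.9 / 437 = 0.430 mm/yr.

0.430 mm/yr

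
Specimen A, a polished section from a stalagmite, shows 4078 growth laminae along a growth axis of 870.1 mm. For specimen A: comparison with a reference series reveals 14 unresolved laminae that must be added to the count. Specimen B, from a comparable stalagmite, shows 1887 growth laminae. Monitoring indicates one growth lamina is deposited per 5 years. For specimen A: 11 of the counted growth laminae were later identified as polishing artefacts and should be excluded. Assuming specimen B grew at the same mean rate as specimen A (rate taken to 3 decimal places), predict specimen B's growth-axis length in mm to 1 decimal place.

Specimen A: after corrections the count is 4078 − 11 + 14 = 4081 growth laminae.
Specimen A: 4081 growth laminae at 5 years each span 4081 × 5 = 20405 years.
A: Mean rate = 870.1 mm / 20405 years ≈ 0.043 mm/yr.
Specimen B: multiplying by 5 years per growth lamina: 1887 × 5 = 9435 years. B's length ≈ 0.043 × 9435 = 405.7 mm.

405.7 mm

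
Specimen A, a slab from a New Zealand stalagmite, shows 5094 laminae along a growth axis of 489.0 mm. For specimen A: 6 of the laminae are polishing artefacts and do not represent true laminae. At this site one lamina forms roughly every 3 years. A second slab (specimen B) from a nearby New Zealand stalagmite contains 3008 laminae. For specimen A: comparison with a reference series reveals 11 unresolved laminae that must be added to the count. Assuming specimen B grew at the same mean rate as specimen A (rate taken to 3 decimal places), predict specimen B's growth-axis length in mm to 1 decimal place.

Specimen A: true lamina count = 5094 − 6 + 11 = 5099.
Specimen A: at 3 years per lamina, 5099 × 3 = 15297 years.
A: 489.0 mm over 15297 years gives 489.0 / 15297 ≈ 0.032 mm/yr.
Specimen B: multiplying by 3 years per lamina: 3008 × 3 = 9024 years. Length of B = 0.032 × 9024 = 288.8 mm.

288.8 mm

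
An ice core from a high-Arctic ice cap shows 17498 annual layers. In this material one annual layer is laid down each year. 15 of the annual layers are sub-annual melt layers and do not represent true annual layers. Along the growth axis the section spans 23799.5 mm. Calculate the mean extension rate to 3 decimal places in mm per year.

1.361 mm per year

Correcting the raw count gives 17498 − 15 = 17483 true annual layers.
Mean rate = 23799.5 mm / 17483 years ≈ 1.361 mm per year.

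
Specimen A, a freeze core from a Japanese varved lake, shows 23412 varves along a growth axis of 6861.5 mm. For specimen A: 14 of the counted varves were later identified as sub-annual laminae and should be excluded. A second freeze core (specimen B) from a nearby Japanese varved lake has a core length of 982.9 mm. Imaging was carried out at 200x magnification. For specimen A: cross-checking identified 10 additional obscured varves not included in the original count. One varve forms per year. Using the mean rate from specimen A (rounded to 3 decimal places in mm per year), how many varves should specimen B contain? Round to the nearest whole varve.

Specimen A: after corrections the count is 23412 − 14 + 10 = 23408 varves.
A: Extension rate ≈ 6861.5 / 23408 = 0.293 mm/yr.
B spans 982.9 / 0.293 = 3354.61 years ≈ 3355 varves.

3355 varves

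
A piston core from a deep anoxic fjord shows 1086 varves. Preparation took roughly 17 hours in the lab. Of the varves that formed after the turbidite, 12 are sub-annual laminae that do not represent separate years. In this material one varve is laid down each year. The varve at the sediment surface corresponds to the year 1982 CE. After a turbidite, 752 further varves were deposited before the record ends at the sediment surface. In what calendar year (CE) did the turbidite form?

1242 CE

752 varves post-date the turbidite.
Excluding 12 false varves: 752 − 12 = 740.
Counting back 740 years from 1982 CE places the turbidite in 1982 − 740 = 1242 CE.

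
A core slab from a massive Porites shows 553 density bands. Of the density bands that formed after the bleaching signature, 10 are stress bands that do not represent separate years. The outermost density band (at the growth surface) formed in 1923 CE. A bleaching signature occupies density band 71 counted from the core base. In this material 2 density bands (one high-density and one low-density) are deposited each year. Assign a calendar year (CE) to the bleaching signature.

1687 CE

553 − 71 = 482 density bands lie beyond the bleaching signature toward the growth surface.
Excluding 10 false density bands: 482 − 10 = 472.
Dividing by 2 density bands per year: 472 / 2 = 236 years.
1923 − 236 = 1687 CE.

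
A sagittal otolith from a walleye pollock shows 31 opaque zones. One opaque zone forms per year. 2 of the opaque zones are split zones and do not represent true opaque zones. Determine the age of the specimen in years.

29 years

Correcting the raw count gives 31 − 2 = 29 true opaque zones.
With a one-to-one opaque zone periodicity this is 29 years.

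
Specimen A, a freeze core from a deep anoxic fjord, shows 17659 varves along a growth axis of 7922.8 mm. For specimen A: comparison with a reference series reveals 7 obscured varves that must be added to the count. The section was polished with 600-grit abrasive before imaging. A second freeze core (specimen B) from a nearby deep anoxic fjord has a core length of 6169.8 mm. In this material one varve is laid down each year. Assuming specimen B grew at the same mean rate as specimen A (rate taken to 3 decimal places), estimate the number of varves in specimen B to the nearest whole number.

13772 varves

Specimen A: correcting the raw count gives 17659 + 7 = 17666 true varves.
A: 7922.8 mm over 17666 years gives 7922.8 / 17666 ≈ 0.448 mm per year.
Specimen B: 6169.8 mm / 0.448 mm per year = 13771.88 years ≈ 13772 varves.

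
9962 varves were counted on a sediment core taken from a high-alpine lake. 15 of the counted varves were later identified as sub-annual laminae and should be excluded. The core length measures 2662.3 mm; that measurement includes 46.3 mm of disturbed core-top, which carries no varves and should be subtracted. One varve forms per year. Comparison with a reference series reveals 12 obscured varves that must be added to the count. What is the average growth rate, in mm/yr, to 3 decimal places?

0.263 mm/yr

After corrections the count is 9962 − 15 + 12 = 9959 varves.
Net length = 2662.3 − 46.3 = 2616.0 mm.
2616.0 mm over 9959 years gives 2616.0 / 9959 ≈ 0.263 mm/yr.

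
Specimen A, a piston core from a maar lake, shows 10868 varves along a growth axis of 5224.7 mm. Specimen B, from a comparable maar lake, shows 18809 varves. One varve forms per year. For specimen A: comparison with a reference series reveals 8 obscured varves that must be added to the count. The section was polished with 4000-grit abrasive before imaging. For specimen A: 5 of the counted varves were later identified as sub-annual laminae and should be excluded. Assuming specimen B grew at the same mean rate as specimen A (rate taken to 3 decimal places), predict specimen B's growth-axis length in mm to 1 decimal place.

9047.1 mm

Specimen A: true varve count = 10868 − 5 + 8 = 10871.
A: Mean rate = 5224.7 mm / 10871 years ≈ 0.481 mm per year.
Length of B = 0.481 × 18809 = 9047.1 mm.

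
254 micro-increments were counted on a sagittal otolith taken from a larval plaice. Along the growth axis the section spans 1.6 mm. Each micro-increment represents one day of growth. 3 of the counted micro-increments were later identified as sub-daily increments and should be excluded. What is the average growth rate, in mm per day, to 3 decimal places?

True micro-increment count = 254 − 3 = 251.
Mean rate = 1.6 mm / 251 days ≈ 0.006 mm per day.

0.006 mm per day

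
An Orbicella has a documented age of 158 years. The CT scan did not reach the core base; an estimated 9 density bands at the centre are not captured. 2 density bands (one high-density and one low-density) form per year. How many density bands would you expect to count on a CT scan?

With 2 density bands per year, 158 years would produce 158 × 2 = 316 density bands.
316 − 9 missed = 307 density bands expected in the prepared section.

307 density bands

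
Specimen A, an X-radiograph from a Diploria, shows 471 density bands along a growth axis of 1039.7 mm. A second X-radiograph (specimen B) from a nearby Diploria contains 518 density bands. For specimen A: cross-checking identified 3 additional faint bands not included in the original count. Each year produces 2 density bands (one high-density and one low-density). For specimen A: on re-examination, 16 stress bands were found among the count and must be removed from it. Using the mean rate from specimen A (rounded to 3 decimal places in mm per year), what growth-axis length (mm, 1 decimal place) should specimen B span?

1175.9 mm

Specimen A: true density band count = 471 − 16 + 3 = 458.
Specimen A: dividing by 2 density bands per year: 458 / 2 = 229 years.
A: 1039.7 mm over 229 years gives 1039.7 / 229 ≈ 4.540 mm/yr.
Specimen B: 518 density bands at 2 per year is 518 / 2 = 259 years. For B, 4.540 mm/year × 259 years = 1175.9 mm.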